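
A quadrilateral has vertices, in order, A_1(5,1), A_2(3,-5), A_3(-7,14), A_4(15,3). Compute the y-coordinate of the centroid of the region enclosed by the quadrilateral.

134/27

Apply the shoelace (surveyor's) formula. First the cross-terms c_i = x_i·y_{i+1} − x_{i+1}·y_i:
  -28, 7, -231, 0  ⇒  2A = -252, A = -126.
Then Σ (y_i + y_{i+1})·c_i = -3752, so ȳ = -3752 / (6·(-126)) = 134/27.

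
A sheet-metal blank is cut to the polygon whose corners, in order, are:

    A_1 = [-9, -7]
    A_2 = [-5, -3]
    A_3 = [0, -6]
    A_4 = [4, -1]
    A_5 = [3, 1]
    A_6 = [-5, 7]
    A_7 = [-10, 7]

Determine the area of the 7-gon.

Apply the shoelace (surveyor's) formula: 2A = Σ (x_i·y_{i+1} − x_{i+1}·y_i), indices taken mod 7.
A_1→A_2: (-9)(-3) − (-5)(-7) = -8
A_2→A_3: (-5)(-6) − (0)(-3) = 30
A_3→A_4: (0)(-1) − (4)(-6) = 24
A_4→A_5: (4)(1) − (3)(-1) = 7
A_5→A_6: (3)(7) − (-5)(1) = 26
A_6→A_7: (-5)(7) − (-10)(7) = 35
A_7→A_1: (-10)(-7) − (-9)(7) = 133
Σ = 247
Area = |Σ|/2 = 123.5.

123.5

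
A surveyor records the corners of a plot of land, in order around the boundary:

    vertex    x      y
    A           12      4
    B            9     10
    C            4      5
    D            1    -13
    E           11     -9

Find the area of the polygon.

Apply the shoelace formula: 2A = Σ (x_i·y_{i+1} − x_{i+1}·y_i), indices taken mod 5.
Σ = (84) + (5) + (-57) + (134) + (152) = 318
Area = |Σ|/2 = 159.

159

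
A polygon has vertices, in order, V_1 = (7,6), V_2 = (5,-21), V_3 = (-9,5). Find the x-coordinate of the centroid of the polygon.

Apply the shoelace formula. First the cross-terms c_i = x_i·y_{i+1} − x_{i+1}·y_i:
  -177, -164, -89  ⇒  2A = -430, A = -215.
Then Σ (x_i + x_{i+1})·c_i = -1290, so x̄ = -1290 / (6·(-215)) = 1.

1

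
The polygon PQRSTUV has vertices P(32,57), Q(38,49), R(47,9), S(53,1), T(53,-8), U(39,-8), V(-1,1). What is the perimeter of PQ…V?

190

|PQ| = √((6)² + (-8)²) = √100 = 10
|QR| = √((9)² + (-40)²) = √1681 = 41
|RS| = √((6)² + (-8)²) = √100 = 10
|ST| = √((0)² + (-9)²) = √81 = 9
|TU| = √((-14)² + (0)²) = √196 = 14
|UV| = √((-40)² + (9)²) = √1681 = 41
|VP| = √((33)² + (56)²) = √4225 = 65
Perimeter = 10 + 41 + 10 + 9 + 14 + 41 + 65 = 190.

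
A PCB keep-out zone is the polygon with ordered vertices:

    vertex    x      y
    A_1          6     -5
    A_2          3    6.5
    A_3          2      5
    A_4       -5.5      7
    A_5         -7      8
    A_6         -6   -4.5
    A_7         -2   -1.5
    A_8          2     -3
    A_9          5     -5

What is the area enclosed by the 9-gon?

100.5

Cross-terms: 54, 2, 41.5, 5, 79.5, 0, 9, 5, 5  ⇒  Σ = 201
Area = |Σ|/2 = 100.5.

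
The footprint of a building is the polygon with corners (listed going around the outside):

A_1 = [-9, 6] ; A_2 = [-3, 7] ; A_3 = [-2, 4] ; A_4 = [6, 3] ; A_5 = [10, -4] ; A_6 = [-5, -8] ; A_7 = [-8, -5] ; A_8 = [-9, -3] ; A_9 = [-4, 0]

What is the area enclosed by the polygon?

Apply the shoelace formula: 2A = Σ (x_i·y_{i+1} − x_{i+1}·y_i), indices taken mod 9.
Σ = (-45) + (2) + (-30) + (-54) + (-100) + (-39) + (-21) + (-12) + (-24) = -323
Area = |Σ|/2 = 161.5.

161.5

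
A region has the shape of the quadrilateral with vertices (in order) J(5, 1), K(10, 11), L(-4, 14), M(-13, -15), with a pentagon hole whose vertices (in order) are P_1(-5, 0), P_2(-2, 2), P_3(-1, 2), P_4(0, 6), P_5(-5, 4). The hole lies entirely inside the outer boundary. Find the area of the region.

Outer boundary:
Σ = (45) + (184) + (242) + (62) = 533
Area = |Σ|/2 = 266.5.
Hole:
Apply Gauss's area formula: 2A = Σ (x_i·y_{i+1} − x_{i+1}·y_i), indices taken mod 5.
Σ = (-10) + (-2) + (-6) + (30) + (20) = 32
Area = |Σ|/2 = 16.
Net area = 266.5 − 16 = 250.5.

250.5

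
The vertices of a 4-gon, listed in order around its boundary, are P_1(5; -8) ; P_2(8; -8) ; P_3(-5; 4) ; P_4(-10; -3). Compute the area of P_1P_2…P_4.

Apply the surveyor's formula: 2A = Σ (x_i·y_{i+1} − x_{i+1}·y_i), indices taken mod 4.
Σ = (24) + (-8) + (55) + (95) = 166
Area = |Σ|/2 = 83.

83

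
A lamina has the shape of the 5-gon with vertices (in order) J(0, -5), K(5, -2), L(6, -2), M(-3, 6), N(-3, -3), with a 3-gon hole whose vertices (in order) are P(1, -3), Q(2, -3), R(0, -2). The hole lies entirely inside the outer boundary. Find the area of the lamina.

49

Outer boundary:
Apply the shoelace formula: 2A = Σ (x_i·y_{i+1} − x_{i+1}·y_i), indices taken mod 5.
Cross-terms: 25, 2, 30, 27, 15  ⇒  Σ = 99
Area = |Σ|/2 = 49.5.
Hole:
Apply the surveyor's formula: 2A = Σ (x_i·y_{i+1} − x_{i+1}·y_i), indices taken mod 3.
Σ = (3) + (-4) + (2) = 1
Area = |Σ|/2 = 0.5.
Net area = 49.5 − 0.5 = 49.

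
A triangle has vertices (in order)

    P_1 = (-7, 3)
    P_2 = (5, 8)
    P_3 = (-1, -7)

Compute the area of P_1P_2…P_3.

Apply the shoelace formula: 2A = Σ (x_i·y_{i+1} − x_{i+1}·y_i), indices taken mod 3.
P_1→P_2: (-7)(8) − (5)(3) = -71
P_2→P_3: (5)(-7) − (-1)(8) = -27
P_3→P_1: (-1)(3) − (-7)(-7) = -52
Σ = -150
Area = |Σ|/2 = 75.

75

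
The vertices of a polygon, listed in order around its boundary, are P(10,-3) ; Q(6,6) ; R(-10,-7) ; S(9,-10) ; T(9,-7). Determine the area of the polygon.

164.5

Apply the shoelace (surveyor's) formula: 2A = Σ (x_i·y_{i+1} − x_{i+1}·y_i), indices taken mod 5.
Σ = (78) + (18) + (163) + (27) + (43) = 329
Area = |Σ|/2 = 164.5.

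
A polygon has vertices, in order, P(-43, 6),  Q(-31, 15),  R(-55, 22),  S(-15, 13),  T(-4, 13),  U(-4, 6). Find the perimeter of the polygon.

|PQ| = √((12)² + (9)²) = √225 = 15
|QR| = √((-24)² + (7)²) = √625 = 25
|RS| = √((40)² + (-9)²) = √1681 = 41
|ST| = √((11)² + (0)²) = √121 = 11
|TU| = √((0)² + (-7)²) = √49 = 7
|UP| = √((-39)² + (0)²) = √1521 = 39
Perimeter = 15 + 25 + 41 + 11 + 7 + 39 = 138.

138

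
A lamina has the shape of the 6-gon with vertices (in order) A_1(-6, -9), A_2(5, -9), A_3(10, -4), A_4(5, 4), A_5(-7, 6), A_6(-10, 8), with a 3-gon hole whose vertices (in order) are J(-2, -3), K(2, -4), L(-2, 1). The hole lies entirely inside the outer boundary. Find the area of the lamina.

Outer boundary:
Apply the shoelace (surveyor's) formula: 2A = Σ (x_i·y_{i+1} − x_{i+1}·y_i), indices taken mod 6.
Σ = (99) + (70) + (60) + (58) + (4) + (138) = 429
Area = |Σ|/2 = 214.5.
Hole:
Σ = (14) + (-6) + (8) = 16
Area = |Σ|/2 = 8.
Net area = 214.5 − 8 = 206.5.

206.5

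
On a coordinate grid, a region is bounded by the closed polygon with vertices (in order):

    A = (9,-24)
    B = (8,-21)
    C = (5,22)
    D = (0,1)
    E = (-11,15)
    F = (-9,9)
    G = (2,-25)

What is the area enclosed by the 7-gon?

Σ = (3) + (281) + (5) + (11) + (36) + (207) + (177) = 720
Area = |Σ|/2 = 360.

360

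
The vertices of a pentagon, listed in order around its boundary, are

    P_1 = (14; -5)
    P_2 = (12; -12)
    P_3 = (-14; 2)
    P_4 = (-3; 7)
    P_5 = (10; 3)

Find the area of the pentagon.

257.5

Apply the shoelace (surveyor's) formula: 2A = Σ (x_i·y_{i+1} − x_{i+1}·y_i), indices taken mod 5.
Σ = (-108) + (-144) + (-92) + (-79) + (-92) = -515
Area = |Σ|/2 = 257.5.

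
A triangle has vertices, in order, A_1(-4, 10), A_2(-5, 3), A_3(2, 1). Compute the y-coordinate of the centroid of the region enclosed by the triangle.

Apply the surveyor's formula. First the cross-terms c_i = x_i·y_{i+1} − x_{i+1}·y_i:
  38, -11, 24  ⇒  2A = 51, A = 25.5.
Then Σ (y_i + y_{i+1})·c_i = 714, so ȳ = 714 / (6·25.5) = 14/3.

14/3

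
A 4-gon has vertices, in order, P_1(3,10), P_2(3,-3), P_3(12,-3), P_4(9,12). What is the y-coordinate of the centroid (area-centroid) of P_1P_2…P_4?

Apply the surveyor's formula. First the cross-terms c_i = x_i·y_{i+1} − x_{i+1}·y_i:
  -39, 27, 171, 54  ⇒  2A = 213, A = 106.5.
Then Σ (y_i + y_{i+1})·c_i = 2292, so ȳ = 2292 / (6·106.5) = 764/213.

764/213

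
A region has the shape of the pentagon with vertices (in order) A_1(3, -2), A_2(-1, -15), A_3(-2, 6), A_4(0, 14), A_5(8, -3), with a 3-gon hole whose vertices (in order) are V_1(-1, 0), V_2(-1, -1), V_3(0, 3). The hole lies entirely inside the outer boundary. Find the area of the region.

114.5

Outer boundary:
Σ = (-47) + (-36) + (-28) + (-112) + (-7) = -230
Area = |Σ|/2 = 115.
Hole:
Apply the shoelace formula: 2A = Σ (x_i·y_{i+1} − x_{i+1}·y_i), indices taken mod 3.
Σ = (1) + (-3) + (3) = 1
Area = |Σ|/2 = 0.5.
Net area = 115 − 0.5 = 114.5.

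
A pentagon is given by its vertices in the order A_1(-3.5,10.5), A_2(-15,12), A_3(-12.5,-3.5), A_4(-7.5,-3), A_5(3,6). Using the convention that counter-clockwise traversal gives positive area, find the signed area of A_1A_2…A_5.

172.875

Apply the shoelace formula: 2A = Σ (x_i·y_{i+1} − x_{i+1}·y_i), indices taken mod 5.
Σ = (115.5) + (202.5) + (11.25) + (-36) + (52.5) = 345.75
Signed area = Σ/2 = 172.875 (positive ⇒ counter-clockwise traversal).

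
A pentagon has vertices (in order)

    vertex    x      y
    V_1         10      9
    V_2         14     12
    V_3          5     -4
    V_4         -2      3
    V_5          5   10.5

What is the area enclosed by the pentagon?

105.5

V_1→V_2: (10)(12) − (14)(9) = -6
V_2→V_3: (14)(-4) − (5)(12) = -116
V_3→V_4: (5)(3) − (-2)(-4) = 7
V_4→V_5: (-2)(10.5) − (5)(3) = -36
V_5→V_1: (5)(9) − (10)(10.5) = -60
Σ = -211
Area = |Σ|/2 = 105.5.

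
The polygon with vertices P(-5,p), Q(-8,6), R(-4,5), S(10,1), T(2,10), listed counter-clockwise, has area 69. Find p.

Write out the shoelace sum; only the two edges meeting at P involve p:
2·Area = [(2·p − (-5)·10) + ((-5)·6 − (-8)·p)] + 28
       = 10·p + 48 = 138
⇒ p = 9.

9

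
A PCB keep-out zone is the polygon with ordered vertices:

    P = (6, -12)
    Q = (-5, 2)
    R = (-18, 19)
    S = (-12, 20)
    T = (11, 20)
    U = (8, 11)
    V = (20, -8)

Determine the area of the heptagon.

Σ = (-48) + (-59) + (-132) + (-460) + (-39) + (-284) + (-192) = -1214
Area = |Σ|/2 = 607.

607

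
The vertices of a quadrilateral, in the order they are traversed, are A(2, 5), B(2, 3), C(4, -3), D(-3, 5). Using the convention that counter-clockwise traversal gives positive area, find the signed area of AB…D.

-18

Σ = (-4) + (-18) + (11) + (-25) = -36
Signed area = Σ/2 = -18 (negative ⇒ clockwise traversal).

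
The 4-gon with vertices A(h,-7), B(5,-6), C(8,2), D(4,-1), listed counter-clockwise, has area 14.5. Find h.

The doubled signed area Σ (x_i y_{i+1} − x_{i+1} y_i) is linear in h.
With h=0 it equals 49; the coefficient of h is -5 (from the two edges through A).
So -5·h + 49 = 2·14.5 = 29 ⇒ h = 4.

4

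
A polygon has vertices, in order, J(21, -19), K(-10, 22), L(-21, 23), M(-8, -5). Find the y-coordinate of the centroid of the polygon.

Apply the surveyor's formula. First the cross-terms c_i = x_i·y_{i+1} − x_{i+1}·y_i:
  272, 232, 289, 257  ⇒  2A = 1050, A = 525.
Then Σ (y_i + y_{i+1})·c_i = 10290, so ȳ = 10290 / (6·525) = 49/15.

49/15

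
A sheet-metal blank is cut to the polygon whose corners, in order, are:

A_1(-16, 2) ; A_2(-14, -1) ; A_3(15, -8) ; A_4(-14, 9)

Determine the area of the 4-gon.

155

Σ = (44) + (127) + (23) + (116) = 310
Area = |Σ|/2 = 155.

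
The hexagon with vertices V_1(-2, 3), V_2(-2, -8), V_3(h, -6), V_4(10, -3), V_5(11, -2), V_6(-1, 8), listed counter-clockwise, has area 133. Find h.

12

Write out the shoelace sum; only the two edges meeting at V_3 involve h:
2·Area = [((-2)·(-6) − h·(-8)) + (h·(-3) − 10·(-6))] + 134
       = 5·h + 206 = 266
⇒ h = 12.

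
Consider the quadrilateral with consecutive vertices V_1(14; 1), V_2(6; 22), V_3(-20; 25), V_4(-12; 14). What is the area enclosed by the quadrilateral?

352

V_1→V_2: (14)(22) − (6)(1) = 302
V_2→V_3: (6)(25) − (-20)(22) = 590
V_3→V_4: (-20)(14) − (-12)(25) = 20
V_4→V_1: (-12)(1) − (14)(14) = -208
Σ = 704
Area = |Σ|/2 = 352.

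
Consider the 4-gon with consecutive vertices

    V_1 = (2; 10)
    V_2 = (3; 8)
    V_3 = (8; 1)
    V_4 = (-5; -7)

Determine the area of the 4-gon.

81

Σ = (-14) + (-61) + (-51) + (-36) = -162
Area = |Σ|/2 = 81.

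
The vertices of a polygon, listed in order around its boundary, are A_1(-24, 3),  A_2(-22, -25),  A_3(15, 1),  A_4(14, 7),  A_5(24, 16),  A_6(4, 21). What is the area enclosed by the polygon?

Apply Gauss's area formula: 2A = Σ (x_i·y_{i+1} − x_{i+1}·y_i), indices taken mod 6.
Σ = (666) + (353) + (91) + (56) + (440) + (516) = 2122
Area = |Σ|/2 = 1061.

1061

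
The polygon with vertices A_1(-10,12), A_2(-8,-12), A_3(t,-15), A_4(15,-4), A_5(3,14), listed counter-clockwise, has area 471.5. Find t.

The doubled signed area Σ (x_i y_{i+1} − x_{i+1} y_i) is linear in t.
With t=0 it equals 959; the coefficient of t is 8 (from the two edges through A_3).
So 8·t + 959 = 2·471.5 = 943 ⇒ t = -2.

-2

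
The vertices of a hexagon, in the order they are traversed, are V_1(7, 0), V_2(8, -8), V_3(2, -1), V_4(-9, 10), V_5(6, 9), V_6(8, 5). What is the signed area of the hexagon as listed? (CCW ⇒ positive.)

-127.5

Σ = (-56) + (8) + (11) + (-141) + (-42) + (-35) = -255
Signed area = Σ/2 = -127.5 (negative ⇒ clockwise traversal).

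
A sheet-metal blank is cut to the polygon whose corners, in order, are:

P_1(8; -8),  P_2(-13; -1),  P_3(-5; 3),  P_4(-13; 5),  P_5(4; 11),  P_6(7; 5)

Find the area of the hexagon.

229

Apply the surveyor's formula: 2A = Σ (x_i·y_{i+1} − x_{i+1}·y_i), indices taken mod 6.
P_1→P_2: (8)(-1) − (-13)(-8) = -112
P_2→P_3: (-13)(3) − (-5)(-1) = -44
P_3→P_4: (-5)(5) − (-13)(3) = 14
P_4→P_5: (-13)(11) − (4)(5) = -163
P_5→P_6: (4)(5) − (7)(11) = -57
P_6→P_1: (7)(-8) − (8)(5) = -96
Σ = -458
Area = |Σ|/2 = 229.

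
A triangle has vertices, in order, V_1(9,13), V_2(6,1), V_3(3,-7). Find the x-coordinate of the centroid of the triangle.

Apply the surveyor's formula. First the cross-terms c_i = x_i·y_{i+1} − x_{i+1}·y_i:
  -69, -45, 102  ⇒  2A = -12, A = -6.
Then Σ (x_i + x_{i+1})·c_i = -216, so x̄ = -216 / (6·(-6)) = 6.

6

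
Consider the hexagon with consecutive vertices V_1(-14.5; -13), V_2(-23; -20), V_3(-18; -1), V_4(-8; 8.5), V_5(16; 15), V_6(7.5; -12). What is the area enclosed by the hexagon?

669.5

Apply Gauss's area formula: 2A = Σ (x_i·y_{i+1} − x_{i+1}·y_i), indices taken mod 6.
Cross-terms: -9, -337, -161, -256, -304.5, -271.5  ⇒  Σ = -1339
Area = |Σ|/2 = 669.5.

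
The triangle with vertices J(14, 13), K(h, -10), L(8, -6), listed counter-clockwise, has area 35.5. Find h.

The doubled signed area Σ (x_i y_{i+1} − x_{i+1} y_i) is linear in h.
With h=0 it equals 128; the coefficient of h is -19 (from the two edges through K).
So -19·h + 128 = 2·35.5 = 71 ⇒ h = 3.

3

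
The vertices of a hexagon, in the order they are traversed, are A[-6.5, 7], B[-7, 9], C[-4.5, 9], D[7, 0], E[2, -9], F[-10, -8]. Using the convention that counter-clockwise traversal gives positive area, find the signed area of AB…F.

-193

Apply Gauss's area formula: 2A = Σ (x_i·y_{i+1} − x_{i+1}·y_i), indices taken mod 6.
Σ = (-9.5) + (-22.5) + (-63) + (-63) + (-106) + (-122) = -386
Signed area = Σ/2 = -193 (negative ⇒ clockwise traversal).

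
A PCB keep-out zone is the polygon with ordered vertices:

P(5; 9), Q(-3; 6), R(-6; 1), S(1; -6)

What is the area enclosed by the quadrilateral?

P→Q: (5)(6) − (-3)(9) = 57
Q→R: (-3)(1) − (-6)(6) = 33
R→S: (-6)(-6) − (1)(1) = 35
S→P: (1)(9) − (5)(-6) = 39
Σ = 164
Area = |Σ|/2 = 82.

82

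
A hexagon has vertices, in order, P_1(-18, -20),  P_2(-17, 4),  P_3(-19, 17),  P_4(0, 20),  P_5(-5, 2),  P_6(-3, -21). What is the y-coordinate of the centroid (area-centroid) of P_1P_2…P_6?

-99/278

Apply the surveyor's formula. First the cross-terms c_i = x_i·y_{i+1} − x_{i+1}·y_i:
  -412, -213, -380, 100, 111, -318  ⇒  2A = -1112, A = -556.
Then Σ (y_i + y_{i+1})·c_i = 1188, so ȳ = 1188 / (6·(-556)) = -99/278.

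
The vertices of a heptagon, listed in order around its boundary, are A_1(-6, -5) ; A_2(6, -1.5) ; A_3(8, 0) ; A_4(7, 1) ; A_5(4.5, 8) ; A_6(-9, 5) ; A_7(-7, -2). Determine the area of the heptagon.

140.5

Apply the shoelace formula: 2A = Σ (x_i·y_{i+1} − x_{i+1}·y_i), indices taken mod 7.
Σ = (39) + (12) + (8) + (51.5) + (94.5) + (53) + (23) = 281
Area = |Σ|/2 = 140.5.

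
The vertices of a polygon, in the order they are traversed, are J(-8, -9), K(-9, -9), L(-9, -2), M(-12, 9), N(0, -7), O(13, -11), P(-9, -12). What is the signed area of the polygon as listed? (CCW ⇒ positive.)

Σ = (-9) + (-63) + (-105) + (84) + (91) + (-255) + (-15) = -272
Signed area = Σ/2 = -136 (negative ⇒ clockwise traversal).

-136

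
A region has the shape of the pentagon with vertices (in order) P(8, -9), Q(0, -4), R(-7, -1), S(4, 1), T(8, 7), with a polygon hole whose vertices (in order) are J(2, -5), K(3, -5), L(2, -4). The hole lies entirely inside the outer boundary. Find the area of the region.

85

Outer boundary:
Apply the shoelace formula: 2A = Σ (x_i·y_{i+1} − x_{i+1}·y_i), indices taken mod 5.
Σ = (-32) + (-28) + (-3) + (20) + (-128) = -171
Area = |Σ|/2 = 85.5.
Hole:
Apply the shoelace formula: 2A = Σ (x_i·y_{i+1} − x_{i+1}·y_i), indices taken mod 3.
Cross-terms: 5, -2, -2  ⇒  Σ = 1
Area = |Σ|/2 = 0.5.
Net area = 85.5 − 0.5 = 85.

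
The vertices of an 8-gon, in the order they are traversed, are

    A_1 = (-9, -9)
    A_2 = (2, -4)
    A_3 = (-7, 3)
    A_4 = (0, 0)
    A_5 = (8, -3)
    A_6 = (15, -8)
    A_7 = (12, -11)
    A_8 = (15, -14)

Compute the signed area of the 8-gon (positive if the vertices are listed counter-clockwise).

Σ = (54) + (-22) + (0) + (0) + (-19) + (-69) + (-3) + (-261) = -320
Signed area = Σ/2 = -160 (negative ⇒ clockwise traversal).

-160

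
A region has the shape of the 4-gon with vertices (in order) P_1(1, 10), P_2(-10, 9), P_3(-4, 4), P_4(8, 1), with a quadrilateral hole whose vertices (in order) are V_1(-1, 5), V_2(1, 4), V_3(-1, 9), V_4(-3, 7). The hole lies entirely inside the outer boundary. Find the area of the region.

Outer boundary:
Cross-terms: 109, -4, -36, 79  ⇒  Σ = 148
Area = |Σ|/2 = 74.
Hole:
V_1→V_2: (-1)(4) − (1)(5) = -9
V_2→V_3: (1)(9) − (-1)(4) = 13
V_3→V_4: (-1)(7) − (-3)(9) = 20
V_4→V_1: (-3)(5) − (-1)(7) = -8
Σ = 16
Area = |Σ|/2 = 8.
Net area = 74 − 8 = 66.

66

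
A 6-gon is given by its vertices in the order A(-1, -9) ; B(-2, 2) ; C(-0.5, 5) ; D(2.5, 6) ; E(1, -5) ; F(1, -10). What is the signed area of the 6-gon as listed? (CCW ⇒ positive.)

Apply Gauss's area formula: 2A = Σ (x_i·y_{i+1} − x_{i+1}·y_i), indices taken mod 6.
Σ = (-20) + (-9) + (-15.5) + (-18.5) + (-5) + (-19) = -87
Signed area = Σ/2 = -43.5 (negative ⇒ clockwise traversal).

-43.5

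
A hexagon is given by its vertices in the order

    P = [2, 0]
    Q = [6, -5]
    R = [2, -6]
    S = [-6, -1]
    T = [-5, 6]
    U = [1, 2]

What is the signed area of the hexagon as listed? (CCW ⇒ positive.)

-67.5

Apply the surveyor's formula: 2A = Σ (x_i·y_{i+1} − x_{i+1}·y_i), indices taken mod 6.
P→Q: (2)(-5) − (6)(0) = -10
Q→R: (6)(-6) − (2)(-5) = -26
R→S: (2)(-1) − (-6)(-6) = -38
S→T: (-6)(6) − (-5)(-1) = -41
T→U: (-5)(2) − (1)(6) = -16
U→P: (1)(0) − (2)(2) = -4
Σ = -135
Signed area = Σ/2 = -67.5 (negative ⇒ clockwise traversal).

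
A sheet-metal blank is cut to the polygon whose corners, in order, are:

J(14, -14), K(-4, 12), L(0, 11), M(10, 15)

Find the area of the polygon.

196

Apply the shoelace (surveyor's) formula: 2A = Σ (x_i·y_{i+1} − x_{i+1}·y_i), indices taken mod 4.
Σ = (112) + (-44) + (-110) + (-350) = -392
Area = |Σ|/2 = 196.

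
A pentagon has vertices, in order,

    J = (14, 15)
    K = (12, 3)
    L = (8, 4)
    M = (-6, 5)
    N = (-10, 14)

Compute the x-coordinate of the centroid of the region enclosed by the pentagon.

382/129

Apply the shoelace formula. First the cross-terms c_i = x_i·y_{i+1} − x_{i+1}·y_i:
  -138, 24, 64, -34, -346  ⇒  2A = -430, A = -215.
Then Σ (x_i + x_{i+1})·c_i = -3820, so x̄ = -3820 / (6·(-215)) = 382/129.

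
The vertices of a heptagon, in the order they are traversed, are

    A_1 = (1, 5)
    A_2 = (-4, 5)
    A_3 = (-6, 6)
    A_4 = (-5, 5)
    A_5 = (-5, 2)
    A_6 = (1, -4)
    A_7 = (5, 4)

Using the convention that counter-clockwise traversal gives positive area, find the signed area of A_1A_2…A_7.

54.5

Cross-terms: 25, 6, 0, 15, 18, 24, 21  ⇒  Σ = 109
Signed area = Σ/2 = 54.5 (positive ⇒ counter-clockwise traversal).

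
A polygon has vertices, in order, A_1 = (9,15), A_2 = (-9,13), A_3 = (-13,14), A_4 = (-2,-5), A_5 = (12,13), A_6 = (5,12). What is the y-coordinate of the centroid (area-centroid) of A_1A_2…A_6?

Apply the shoelace (surveyor's) formula. First the cross-terms c_i = x_i·y_{i+1} − x_{i+1}·y_i:
  252, 43, 93, 34, 79, -33  ⇒  2A = 468, A = 234.
Then Σ (y_i + y_{i+1})·c_i = 10410, so ȳ = 10410 / (6·234) = 1735/234.

1735/234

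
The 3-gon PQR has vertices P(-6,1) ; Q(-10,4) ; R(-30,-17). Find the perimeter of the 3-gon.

64

|PQ| = √((-4)² + (3)²) = √25 = 5
|QR| = √((-20)² + (-21)²) = √841 = 29
|RP| = √((24)² + (18)²) = √900 = 30
Perimeter = 5 + 29 + 30 = 64.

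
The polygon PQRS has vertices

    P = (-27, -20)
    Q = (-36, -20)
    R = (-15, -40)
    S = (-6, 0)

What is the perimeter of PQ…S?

108

|PQ| = √((-9)² + (0)²) = √81 = 9
|QR| = √((21)² + (-20)²) = √841 = 29
|RS| = √((9)² + (40)²) = √1681 = 41
|SP| = √((-21)² + (-20)²) = √841 = 29
Perimeter = 9 + 29 + 41 + 29 = 108.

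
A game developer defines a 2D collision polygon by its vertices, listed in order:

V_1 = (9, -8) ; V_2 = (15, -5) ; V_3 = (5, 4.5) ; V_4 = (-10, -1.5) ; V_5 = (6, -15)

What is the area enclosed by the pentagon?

Σ = (75) + (92.5) + (37.5) + (159) + (87) = 451
Area = |Σ|/2 = 225.5.

225.5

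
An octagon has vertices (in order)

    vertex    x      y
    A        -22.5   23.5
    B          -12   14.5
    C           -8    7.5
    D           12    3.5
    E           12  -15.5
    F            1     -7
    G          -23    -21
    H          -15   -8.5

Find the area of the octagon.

Apply the shoelace formula: 2A = Σ (x_i·y_{i+1} − x_{i+1}·y_i), indices taken mod 8.
Σ = (-44.25) + (26) + (-118) + (-228) + (-68.5) + (-182) + (-119.5) + (-543.75) = -1278
Area = |Σ|/2 = 639.

639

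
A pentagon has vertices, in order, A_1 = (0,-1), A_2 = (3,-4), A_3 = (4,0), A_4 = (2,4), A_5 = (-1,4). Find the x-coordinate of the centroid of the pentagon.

19/12

Apply the surveyor's formula. First the cross-terms c_i = x_i·y_{i+1} − x_{i+1}·y_i:
  3, 16, 16, 12, 1  ⇒  2A = 48, A = 24.
Then Σ (x_i + x_{i+1})·c_i = 228, so x̄ = 228 / (6·24) = 19/12.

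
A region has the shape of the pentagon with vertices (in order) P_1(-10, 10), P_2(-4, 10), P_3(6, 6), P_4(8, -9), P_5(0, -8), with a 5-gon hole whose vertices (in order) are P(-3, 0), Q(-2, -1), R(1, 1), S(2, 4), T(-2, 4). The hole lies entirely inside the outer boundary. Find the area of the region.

179

Outer boundary:
Apply the shoelace (surveyor's) formula: 2A = Σ (x_i·y_{i+1} − x_{i+1}·y_i), indices taken mod 5.
Σ = (-60) + (-84) + (-102) + (-64) + (-80) = -390
Area = |Σ|/2 = 195.
Hole:
Cross-terms: 3, -1, 2, 16, 12  ⇒  Σ = 32
Area = |Σ|/2 = 16.
Net area = 195 − 16 = 179.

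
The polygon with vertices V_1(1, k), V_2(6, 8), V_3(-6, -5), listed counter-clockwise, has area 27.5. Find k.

-2

The doubled signed area Σ (x_i y_{i+1} − x_{i+1} y_i) is linear in k.
With k=0 it equals 31; the coefficient of k is -12 (from the two edges through V_1).
So -12·k + 31 = 2·27.5 = 55 ⇒ k = -2.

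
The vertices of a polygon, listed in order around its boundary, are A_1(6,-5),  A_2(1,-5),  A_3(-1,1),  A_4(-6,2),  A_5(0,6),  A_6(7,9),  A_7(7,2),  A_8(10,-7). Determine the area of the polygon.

114.5

Σ = (-25) + (-4) + (4) + (-36) + (-42) + (-49) + (-69) + (-8) = -229
Area = |Σ|/2 = 114.5.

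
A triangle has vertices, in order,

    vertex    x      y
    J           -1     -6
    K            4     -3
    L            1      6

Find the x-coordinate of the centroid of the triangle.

Apply the shoelace (surveyor's) formula. First the cross-terms c_i = x_i·y_{i+1} − x_{i+1}·y_i:
  27, 27, 0  ⇒  2A = 54, A = 27.
Then Σ (x_i + x_{i+1})·c_i = 216, so x̄ = 216 / (6·27) = 4/3.

4/3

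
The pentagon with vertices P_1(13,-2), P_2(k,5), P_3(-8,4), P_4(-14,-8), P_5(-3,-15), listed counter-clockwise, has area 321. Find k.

Write out the shoelace sum; only the two edges meeting at P_2 involve k:
2·Area = [(13·5 − k·(-2)) + (k·4 − (-8)·5)] + 507
       = 6·k + 612 = 642
⇒ k = 5.

5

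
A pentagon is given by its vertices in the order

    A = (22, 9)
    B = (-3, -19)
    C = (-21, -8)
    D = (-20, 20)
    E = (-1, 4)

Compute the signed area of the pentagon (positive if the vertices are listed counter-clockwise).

-751.5

Apply the shoelace formula: 2A = Σ (x_i·y_{i+1} − x_{i+1}·y_i), indices taken mod 5.
A→B: (22)(-19) − (-3)(9) = -391
B→C: (-3)(-8) − (-21)(-19) = -375
C→D: (-21)(20) − (-20)(-8) = -580
D→E: (-20)(4) − (-1)(20) = -60
E→A: (-1)(9) − (22)(4) = -97
Σ = -1503
Signed area = Σ/2 = -751.5 (negative ⇒ clockwise traversal).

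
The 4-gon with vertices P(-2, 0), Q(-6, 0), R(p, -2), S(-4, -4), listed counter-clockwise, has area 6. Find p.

The doubled signed area Σ (x_i y_{i+1} − x_{i+1} y_i) is linear in p.
With p=0 it equals -4; the coefficient of p is -4 (from the two edges through R).
So -4·p + -4 = 2·6 = 12 ⇒ p = -4.

-4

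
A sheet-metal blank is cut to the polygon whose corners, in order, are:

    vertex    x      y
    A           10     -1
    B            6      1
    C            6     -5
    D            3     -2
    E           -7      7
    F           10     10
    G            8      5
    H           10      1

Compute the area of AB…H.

Apply the shoelace formula: 2A = Σ (x_i·y_{i+1} − x_{i+1}·y_i), indices taken mod 8.
Cross-terms: 16, -36, 3, 7, -140, -30, -42, -20  ⇒  Σ = -242
Area = |Σ|/2 = 121.

121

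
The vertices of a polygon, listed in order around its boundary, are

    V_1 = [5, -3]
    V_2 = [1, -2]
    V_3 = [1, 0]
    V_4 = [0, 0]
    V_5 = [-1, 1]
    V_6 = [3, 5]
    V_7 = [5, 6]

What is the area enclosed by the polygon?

Σ = (-7) + (2) + (0) + (0) + (-8) + (-7) + (-45) = -65
Area = |Σ|/2 = 32.5.

32.5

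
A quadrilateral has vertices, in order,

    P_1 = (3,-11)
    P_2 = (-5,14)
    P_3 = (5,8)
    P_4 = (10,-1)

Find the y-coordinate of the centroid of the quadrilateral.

118/63

Apply the shoelace formula. First the cross-terms c_i = x_i·y_{i+1} − x_{i+1}·y_i:
  -13, -110, -85, -107  ⇒  2A = -315, A = -157.5.
Then Σ (y_i + y_{i+1})·c_i = -1770, so ȳ = -1770 / (6·(-157.5)) = 118/63.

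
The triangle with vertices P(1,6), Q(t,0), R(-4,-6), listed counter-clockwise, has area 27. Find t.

-6

The doubled signed area Σ (x_i y_{i+1} − x_{i+1} y_i) is linear in t.
With t=0 it equals -18; the coefficient of t is -12 (from the two edges through Q).
So -12·t + -18 = 2·27 = 54 ⇒ t = -6.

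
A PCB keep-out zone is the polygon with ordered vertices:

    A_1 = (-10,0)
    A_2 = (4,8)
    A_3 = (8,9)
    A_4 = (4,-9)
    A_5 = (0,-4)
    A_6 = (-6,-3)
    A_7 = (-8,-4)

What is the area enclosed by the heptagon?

148

Apply Gauss's area formula: 2A = Σ (x_i·y_{i+1} − x_{i+1}·y_i), indices taken mod 7.
Cross-terms: -80, -28, -108, -16, -24, 0, -40  ⇒  Σ = -296
Area = |Σ|/2 = 148.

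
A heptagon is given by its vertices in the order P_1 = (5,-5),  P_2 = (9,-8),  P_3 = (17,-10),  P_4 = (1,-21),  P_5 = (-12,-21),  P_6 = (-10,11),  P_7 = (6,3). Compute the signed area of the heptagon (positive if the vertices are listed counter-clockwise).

-526

Apply the surveyor's formula: 2A = Σ (x_i·y_{i+1} − x_{i+1}·y_i), indices taken mod 7.
P_1→P_2: (5)(-8) − (9)(-5) = 5
P_2→P_3: (9)(-10) − (17)(-8) = 46
P_3→P_4: (17)(-21) − (1)(-10) = -347
P_4→P_5: (1)(-21) − (-12)(-21) = -273
P_5→P_6: (-12)(11) − (-10)(-21) = -342
P_6→P_7: (-10)(3) − (6)(11) = -96
P_7→P_1: (6)(-5) − (5)(3) = -45
Σ = -1052
Signed area = Σ/2 = -526 (negative ⇒ clockwise traversal).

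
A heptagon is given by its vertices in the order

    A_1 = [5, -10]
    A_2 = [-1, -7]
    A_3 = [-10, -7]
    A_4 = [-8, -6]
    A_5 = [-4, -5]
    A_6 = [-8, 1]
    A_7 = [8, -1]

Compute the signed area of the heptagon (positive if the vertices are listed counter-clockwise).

-103.5

Apply the shoelace (surveyor's) formula: 2A = Σ (x_i·y_{i+1} − x_{i+1}·y_i), indices taken mod 7.
Σ = (-45) + (-63) + (4) + (16) + (-44) + (0) + (-75) = -207
Signed area = Σ/2 = -103.5 (negative ⇒ clockwise traversal).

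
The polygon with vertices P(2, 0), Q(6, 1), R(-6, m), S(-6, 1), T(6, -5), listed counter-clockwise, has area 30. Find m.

2

The doubled signed area Σ (x_i y_{i+1} − x_{i+1} y_i) is linear in m.
With m=0 it equals 36; the coefficient of m is 12 (from the two edges through R).
So 12·m + 36 = 2·30 = 60 ⇒ m = 2.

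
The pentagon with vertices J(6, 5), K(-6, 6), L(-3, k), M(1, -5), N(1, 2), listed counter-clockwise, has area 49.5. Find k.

0

Write out the shoelace sum; only the two edges meeting at L involve k:
2·Area = [((-6)·k − (-3)·6) + ((-3)·(-5) − 1·k)] + 66
       = -7·k + 99 = 99
⇒ k = 0.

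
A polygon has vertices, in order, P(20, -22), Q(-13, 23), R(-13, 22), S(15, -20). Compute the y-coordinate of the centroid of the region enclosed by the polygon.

-211/51

Apply the shoelace (surveyor's) formula. First the cross-terms c_i = x_i·y_{i+1} − x_{i+1}·y_i:
  174, 13, -70, 70  ⇒  2A = 187, A = 93.5.
Then Σ (y_i + y_{i+1})·c_i = -2321, so ȳ = -2321 / (6·93.5) = -211/51.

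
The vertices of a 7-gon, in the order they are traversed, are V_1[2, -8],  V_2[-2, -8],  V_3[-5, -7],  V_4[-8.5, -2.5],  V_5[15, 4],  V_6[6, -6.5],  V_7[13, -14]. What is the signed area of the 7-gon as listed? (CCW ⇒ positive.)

Apply the surveyor's formula: 2A = Σ (x_i·y_{i+1} − x_{i+1}·y_i), indices taken mod 7.
Cross-terms: -32, -26, -47, 3.5, -121.5, 0.5, -76  ⇒  Σ = -298.5
Signed area = Σ/2 = -149.25 (negative ⇒ clockwise traversal).

-149.25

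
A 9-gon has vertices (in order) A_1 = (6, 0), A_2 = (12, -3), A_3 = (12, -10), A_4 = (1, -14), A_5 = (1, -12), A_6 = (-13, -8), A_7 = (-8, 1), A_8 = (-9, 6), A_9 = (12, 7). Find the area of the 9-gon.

Apply the surveyor's formula: 2A = Σ (x_i·y_{i+1} − x_{i+1}·y_i), indices taken mod 9.
Σ = (-18) + (-84) + (-158) + (2) + (-164) + (-77) + (-39) + (-135) + (-42) = -715
Area = |Σ|/2 = 357.5.

357.5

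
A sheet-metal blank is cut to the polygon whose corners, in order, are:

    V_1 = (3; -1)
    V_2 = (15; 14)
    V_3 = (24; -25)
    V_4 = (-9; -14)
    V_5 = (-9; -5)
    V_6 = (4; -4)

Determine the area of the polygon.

616

Σ = (57) + (-711) + (-561) + (-81) + (56) + (8) = -1232
Area = |Σ|/2 = 616.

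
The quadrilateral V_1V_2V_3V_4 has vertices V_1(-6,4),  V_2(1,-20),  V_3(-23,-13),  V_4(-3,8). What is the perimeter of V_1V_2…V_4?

|V_1V_2| = √((7)² + (-24)²) = √625 = 25
|V_2V_3| = √((-24)² + (7)²) = √625 = 25
|V_3V_4| = √((20)² + (21)²) = √841 = 29
|V_4V_1| = √((-3)² + (-4)²) = √25 = 5
Perimeter = 25 + 25 + 29 + 5 = 84.

84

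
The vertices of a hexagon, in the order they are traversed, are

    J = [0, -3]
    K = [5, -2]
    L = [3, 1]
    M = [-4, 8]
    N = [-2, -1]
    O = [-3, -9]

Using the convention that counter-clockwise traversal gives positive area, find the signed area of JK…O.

Apply the shoelace (surveyor's) formula: 2A = Σ (x_i·y_{i+1} − x_{i+1}·y_i), indices taken mod 6.
Σ = (15) + (11) + (28) + (20) + (15) + (9) = 98
Signed area = Σ/2 = 49 (positive ⇒ counter-clockwise traversal).

49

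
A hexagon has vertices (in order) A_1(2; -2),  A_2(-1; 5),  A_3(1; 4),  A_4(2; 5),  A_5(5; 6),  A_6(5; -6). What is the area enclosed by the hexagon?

Apply the shoelace formula: 2A = Σ (x_i·y_{i+1} − x_{i+1}·y_i), indices taken mod 6.
Σ = (8) + (-9) + (-3) + (-13) + (-60) + (2) = -75
Area = |Σ|/2 = 37.5.

37.5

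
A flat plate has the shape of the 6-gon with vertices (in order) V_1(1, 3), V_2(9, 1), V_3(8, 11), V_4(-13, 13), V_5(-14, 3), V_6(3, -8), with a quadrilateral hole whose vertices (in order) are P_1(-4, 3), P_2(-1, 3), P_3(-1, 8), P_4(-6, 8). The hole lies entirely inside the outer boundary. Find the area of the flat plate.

Outer boundary:
Σ = (-26) + (91) + (247) + (143) + (103) + (17) = 575
Area = |Σ|/2 = 287.5.
Hole:
Apply Gauss's area formula: 2A = Σ (x_i·y_{i+1} − x_{i+1}·y_i), indices taken mod 4.
Cross-terms: -9, -5, 40, 14  ⇒  Σ = 40
Area = |Σ|/2 = 20.
Net area = 287.5 − 20 = 267.5.

267.5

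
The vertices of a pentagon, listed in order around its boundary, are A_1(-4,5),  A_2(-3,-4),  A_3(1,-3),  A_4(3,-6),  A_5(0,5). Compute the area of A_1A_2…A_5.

41

Cross-terms: 31, 13, 3, 15, 20  ⇒  Σ = 82
Area = |Σ|/2 = 41.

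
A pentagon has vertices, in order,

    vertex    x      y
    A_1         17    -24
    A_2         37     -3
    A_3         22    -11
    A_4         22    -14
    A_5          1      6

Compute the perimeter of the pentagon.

|A_1A_2| = √((20)² + (21)²) = √841 = 29
|A_2A_3| = √((-15)² + (-8)²) = √289 = 17
|A_3A_4| = √((0)² + (-3)²) = √9 = 3
|A_4A_5| = √((-21)² + (20)²) = √841 = 29
|A_5A_1| = √((16)² + (-30)²) = √1156 = 34
Perimeter = 29 + 17 + 3 + 29 + 34 = 112.

112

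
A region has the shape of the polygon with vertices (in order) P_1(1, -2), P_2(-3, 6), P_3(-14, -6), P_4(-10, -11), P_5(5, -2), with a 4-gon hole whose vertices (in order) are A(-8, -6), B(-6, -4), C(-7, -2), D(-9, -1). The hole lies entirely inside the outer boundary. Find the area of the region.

124

Outer boundary:
Apply the shoelace (surveyor's) formula: 2A = Σ (x_i·y_{i+1} − x_{i+1}·y_i), indices taken mod 5.
Σ = (0) + (102) + (94) + (75) + (-8) = 263
Area = |Σ|/2 = 131.5.
Hole:
Apply the shoelace (surveyor's) formula: 2A = Σ (x_i·y_{i+1} − x_{i+1}·y_i), indices taken mod 4.
Σ = (-4) + (-16) + (-11) + (46) = 15
Area = |Σ|/2 = 7.5.
Net area = 131.5 − 7.5 = 124.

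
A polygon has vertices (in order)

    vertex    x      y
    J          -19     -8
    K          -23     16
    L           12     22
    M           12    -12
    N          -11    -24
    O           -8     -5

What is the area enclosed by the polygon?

1091

Apply the shoelace (surveyor's) formula: 2A = Σ (x_i·y_{i+1} − x_{i+1}·y_i), indices taken mod 6.
Σ = (-488) + (-698) + (-408) + (-420) + (-137) + (-31) = -2182
Area = |Σ|/2 = 1091.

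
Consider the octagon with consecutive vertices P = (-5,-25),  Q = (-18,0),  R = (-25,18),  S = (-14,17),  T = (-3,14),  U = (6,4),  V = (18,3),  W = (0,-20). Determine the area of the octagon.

Cross-terms: -450, -324, -173, -145, -96, -54, -360, -100  ⇒  Σ = -1702
Area = |Σ|/2 = 851.

851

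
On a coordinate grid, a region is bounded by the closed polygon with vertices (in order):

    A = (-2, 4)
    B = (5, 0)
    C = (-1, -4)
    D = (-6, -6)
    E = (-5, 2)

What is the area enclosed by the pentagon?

58

Apply Gauss's area formula: 2A = Σ (x_i·y_{i+1} − x_{i+1}·y_i), indices taken mod 5.
Σ = (-20) + (-20) + (-18) + (-42) + (-16) = -116
Area = |Σ|/2 = 58.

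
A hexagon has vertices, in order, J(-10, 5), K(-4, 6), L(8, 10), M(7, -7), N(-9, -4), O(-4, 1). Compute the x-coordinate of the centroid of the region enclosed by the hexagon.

Apply the shoelace (surveyor's) formula. First the cross-terms c_i = x_i·y_{i+1} − x_{i+1}·y_i:
  -40, -88, -126, -91, -25, -10  ⇒  2A = -380, A = -190.
Then Σ (x_i + x_{i+1})·c_i = -1035, so x̄ = -1035 / (6·(-190)) = 69/76.

69/76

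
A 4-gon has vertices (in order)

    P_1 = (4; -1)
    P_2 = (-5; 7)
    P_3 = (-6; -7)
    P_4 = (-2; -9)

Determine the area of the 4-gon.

Cross-terms: 23, 77, 40, 38  ⇒  Σ = 178
Area = |Σ|/2 = 89.

89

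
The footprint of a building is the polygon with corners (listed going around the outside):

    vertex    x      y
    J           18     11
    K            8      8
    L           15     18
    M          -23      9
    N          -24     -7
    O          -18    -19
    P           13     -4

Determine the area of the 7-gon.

935

Σ = (56) + (24) + (549) + (377) + (330) + (319) + (215) = 1870
Area = |Σ|/2 = 935.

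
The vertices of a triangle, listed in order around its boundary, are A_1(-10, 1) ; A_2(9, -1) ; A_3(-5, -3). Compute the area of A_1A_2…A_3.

Apply the shoelace (surveyor's) formula: 2A = Σ (x_i·y_{i+1} − x_{i+1}·y_i), indices taken mod 3.
Σ = (1) + (-32) + (-35) = -66
Area = |Σ|/2 = 33.

33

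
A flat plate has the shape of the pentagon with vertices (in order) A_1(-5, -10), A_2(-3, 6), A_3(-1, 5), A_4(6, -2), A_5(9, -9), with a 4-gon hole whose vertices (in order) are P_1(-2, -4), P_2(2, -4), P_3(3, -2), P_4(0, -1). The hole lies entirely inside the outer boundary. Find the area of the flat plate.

124.5

Outer boundary:
Cross-terms: -60, -9, -28, -36, -135  ⇒  Σ = -268
Area = |Σ|/2 = 134.
Hole:
Apply the surveyor's formula: 2A = Σ (x_i·y_{i+1} − x_{i+1}·y_i), indices taken mod 4.
Cross-terms: 16, 8, -3, -2  ⇒  Σ = 19
Area = |Σ|/2 = 9.5.
Net area = 134 − 9.5 = 124.5.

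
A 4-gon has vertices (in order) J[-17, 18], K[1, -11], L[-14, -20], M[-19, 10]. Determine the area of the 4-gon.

348.5

Apply the shoelace (surveyor's) formula: 2A = Σ (x_i·y_{i+1} − x_{i+1}·y_i), indices taken mod 4.
J→K: (-17)(-11) − (1)(18) = 169
K→L: (1)(-20) − (-14)(-11) = -174
L→M: (-14)(10) − (-19)(-20) = -520
M→J: (-19)(18) − (-17)(10) = -172
Σ = -697
Area = |Σ|/2 = 348.5.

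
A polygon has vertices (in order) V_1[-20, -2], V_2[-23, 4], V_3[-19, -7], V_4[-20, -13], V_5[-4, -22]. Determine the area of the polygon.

Apply the surveyor's formula: 2A = Σ (x_i·y_{i+1} − x_{i+1}·y_i), indices taken mod 5.
Cross-terms: -126, 237, 107, 388, -432  ⇒  Σ = 174
Area = |Σ|/2 = 87.

87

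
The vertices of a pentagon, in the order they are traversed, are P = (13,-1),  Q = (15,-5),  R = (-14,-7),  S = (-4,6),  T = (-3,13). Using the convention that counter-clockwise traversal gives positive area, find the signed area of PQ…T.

-268.5

Apply the shoelace formula: 2A = Σ (x_i·y_{i+1} − x_{i+1}·y_i), indices taken mod 5.
Cross-terms: -50, -175, -112, -34, -166  ⇒  Σ = -537
Signed area = Σ/2 = -268.5 (negative ⇒ clockwise traversal).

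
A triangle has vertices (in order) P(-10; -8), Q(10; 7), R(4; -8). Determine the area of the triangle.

105

Apply the shoelace (surveyor's) formula: 2A = Σ (x_i·y_{i+1} − x_{i+1}·y_i), indices taken mod 3.
Σ = (10) + (-108) + (-112) = -210
Area = |Σ|/2 = 105.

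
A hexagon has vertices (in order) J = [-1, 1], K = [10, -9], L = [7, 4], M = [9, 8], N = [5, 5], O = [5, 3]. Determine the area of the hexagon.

J→K: (-1)(-9) − (10)(1) = -1
K→L: (10)(4) − (7)(-9) = 103
L→M: (7)(8) − (9)(4) = 20
M→N: (9)(5) − (5)(8) = 5
N→O: (5)(3) − (5)(5) = -10
O→J: (5)(1) − (-1)(3) = 8
Σ = 125
Area = |Σ|/2 = 62.5.

62.5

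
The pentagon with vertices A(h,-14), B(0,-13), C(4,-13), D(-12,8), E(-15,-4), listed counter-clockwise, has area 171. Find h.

Write out the shoelace sum; only the two edges meeting at A involve h:
2·Area = [((-15)·(-14) − h·(-4)) + (h·(-13) − 0·(-14))] + 96
       = -9·h + 306 = 342
⇒ h = -4.

-4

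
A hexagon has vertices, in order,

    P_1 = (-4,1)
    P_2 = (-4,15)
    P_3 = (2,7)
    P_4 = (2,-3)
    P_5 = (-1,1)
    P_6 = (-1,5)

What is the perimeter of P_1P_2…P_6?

|P_1P_2| = √((0)² + (14)²) = √196 = 14
|P_2P_3| = √((6)² + (-8)²) = √100 = 10
|P_3P_4| = √((0)² + (-10)²) = √100 = 10
|P_4P_5| = √((-3)² + (4)²) = √25 = 5
|P_5P_6| = √((0)² + (4)²) = √16 = 4
|P_6P_1| = √((-3)² + (-4)²) = √25 = 5
Perimeter = 14 + 10 + 10 + 5 + 4 + 5 = 48.

48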